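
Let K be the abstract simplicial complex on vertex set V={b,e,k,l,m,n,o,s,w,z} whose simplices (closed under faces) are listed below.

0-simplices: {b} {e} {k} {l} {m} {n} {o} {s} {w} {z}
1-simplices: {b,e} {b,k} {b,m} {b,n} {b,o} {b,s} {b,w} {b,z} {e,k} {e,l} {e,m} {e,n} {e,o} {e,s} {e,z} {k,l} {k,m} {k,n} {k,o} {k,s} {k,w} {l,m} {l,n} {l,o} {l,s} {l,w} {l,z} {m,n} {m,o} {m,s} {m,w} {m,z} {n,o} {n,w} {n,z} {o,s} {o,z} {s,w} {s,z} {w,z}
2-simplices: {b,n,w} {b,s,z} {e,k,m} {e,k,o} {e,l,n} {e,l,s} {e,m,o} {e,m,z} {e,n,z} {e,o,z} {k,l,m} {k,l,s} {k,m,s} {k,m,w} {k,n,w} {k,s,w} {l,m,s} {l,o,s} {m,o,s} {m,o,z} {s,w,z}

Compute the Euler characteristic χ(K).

χ(K)=-9

n_0=10 n_1=40 n_2=21
χ=+10−40+21=-9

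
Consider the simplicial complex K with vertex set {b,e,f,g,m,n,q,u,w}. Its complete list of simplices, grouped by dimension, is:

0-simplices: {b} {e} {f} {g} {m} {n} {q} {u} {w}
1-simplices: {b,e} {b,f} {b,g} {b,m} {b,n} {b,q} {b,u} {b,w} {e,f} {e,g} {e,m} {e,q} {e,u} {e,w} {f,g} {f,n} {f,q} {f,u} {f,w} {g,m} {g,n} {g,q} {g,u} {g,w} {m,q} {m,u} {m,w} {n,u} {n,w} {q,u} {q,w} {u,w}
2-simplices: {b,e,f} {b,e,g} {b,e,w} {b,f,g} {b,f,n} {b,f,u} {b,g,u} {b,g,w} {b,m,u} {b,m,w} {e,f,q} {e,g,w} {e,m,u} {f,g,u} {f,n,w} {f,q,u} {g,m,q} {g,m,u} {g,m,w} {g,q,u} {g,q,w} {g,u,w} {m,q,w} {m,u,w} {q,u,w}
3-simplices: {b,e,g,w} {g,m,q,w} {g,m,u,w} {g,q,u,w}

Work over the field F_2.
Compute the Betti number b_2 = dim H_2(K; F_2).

b_2=2

n_0=9 n_1=32 n_2=25 n_3=4  [Z2]
∂1: piv[be,bf,bg,bm,bn,bq,bu,bw] rk=8  ker:ef,eg,em,eq,eu,ew,fg,fn,fq,fu,fw,gm,gn,gq,gu,gw,mq,mu,mw,nu,nw,qu,qw,uw
∂2: piv[bef,beg,bew,bfg,bfn,bfu,bgu,bgw,bmu,bmw,efq,emu,fnw,fqu,gmq,gmu,gqu,gqw,guw] rk=19  ker:egw,fgu,gmw,mqw,muw,quw
∂3: piv[begw,gmqw,gmuw,gquw] rk=4
b_2=(25−19)−4=2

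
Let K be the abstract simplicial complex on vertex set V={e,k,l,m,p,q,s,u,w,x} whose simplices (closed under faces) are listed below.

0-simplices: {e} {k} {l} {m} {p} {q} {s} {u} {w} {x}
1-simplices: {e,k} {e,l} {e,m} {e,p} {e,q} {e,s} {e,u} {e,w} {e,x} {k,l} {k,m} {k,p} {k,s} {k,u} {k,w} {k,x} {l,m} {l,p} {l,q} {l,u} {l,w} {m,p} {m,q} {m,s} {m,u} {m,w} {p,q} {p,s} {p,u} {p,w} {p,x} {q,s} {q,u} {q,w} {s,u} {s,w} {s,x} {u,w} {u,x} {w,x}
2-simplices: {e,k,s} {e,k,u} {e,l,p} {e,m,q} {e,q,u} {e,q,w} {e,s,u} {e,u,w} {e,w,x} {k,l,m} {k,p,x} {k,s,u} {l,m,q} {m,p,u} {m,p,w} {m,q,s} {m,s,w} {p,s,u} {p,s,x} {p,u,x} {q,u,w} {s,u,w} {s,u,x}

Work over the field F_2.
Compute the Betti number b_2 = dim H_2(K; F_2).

n_0=10 n_1=40 n_2=23  [Z2]
∂1: piv[ek,el,em,ep,eq,es,eu,ew,ex] rk=9  ker:kl,km,kp,ks,ku,kw,kx,lm,lp,lq,lu,lw,mp,mq,ms,mu,mw,pq,ps,pu,pw,px,qs,qu,qw,su,sw,sx,uw,ux,wx
∂2: piv[eks,eku,elp,emq,equ,eqw,esu,euw,ewx,klm,kpx,lmq,mpu,mpw,mqs,msw,psu,psx,pux,suw] rk=20  ker:ksu,quw,sux
b_2=(23−20)−0=3

b_2=3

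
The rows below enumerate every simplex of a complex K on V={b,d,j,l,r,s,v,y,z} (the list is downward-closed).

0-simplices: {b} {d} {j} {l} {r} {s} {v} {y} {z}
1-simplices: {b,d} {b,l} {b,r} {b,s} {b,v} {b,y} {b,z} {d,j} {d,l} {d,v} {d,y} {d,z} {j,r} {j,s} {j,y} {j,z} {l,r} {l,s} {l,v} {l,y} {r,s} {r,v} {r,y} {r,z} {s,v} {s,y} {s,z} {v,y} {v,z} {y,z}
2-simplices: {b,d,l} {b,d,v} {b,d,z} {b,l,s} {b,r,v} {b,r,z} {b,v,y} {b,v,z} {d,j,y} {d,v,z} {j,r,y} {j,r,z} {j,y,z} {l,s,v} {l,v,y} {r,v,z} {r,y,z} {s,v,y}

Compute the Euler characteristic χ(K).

χ(K)=-3

n_0=9 n_1=30 n_2=18
χ=+9−30+18=-3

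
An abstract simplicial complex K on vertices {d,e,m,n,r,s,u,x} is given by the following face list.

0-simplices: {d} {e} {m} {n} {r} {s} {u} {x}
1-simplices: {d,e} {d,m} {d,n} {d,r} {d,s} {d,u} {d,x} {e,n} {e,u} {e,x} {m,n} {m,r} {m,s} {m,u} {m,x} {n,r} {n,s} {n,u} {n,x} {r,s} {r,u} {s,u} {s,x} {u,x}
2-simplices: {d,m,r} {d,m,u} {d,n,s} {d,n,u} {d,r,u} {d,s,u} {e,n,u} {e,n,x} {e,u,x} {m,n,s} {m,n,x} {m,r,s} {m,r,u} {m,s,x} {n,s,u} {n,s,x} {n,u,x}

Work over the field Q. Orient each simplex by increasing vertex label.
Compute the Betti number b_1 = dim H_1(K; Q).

n_0=8 n_1=24 n_2=17  [Q]
∂1: piv[de,dm,dn,dr,ds,du,dx] rk=7  ker:en,eu,ex,mn,mr,ms,mu,mx,nr,ns,nu,nx,rs,ru,su,sx,ux
∂2: piv[dmr,dmu,dns,dnu,dru,dsu,enu,enx,eux,mns,mnx,mrs,msx] rk=13  ker:mru,nsu,nsx,nux
b_1=(24−7)−13=4

b_1=4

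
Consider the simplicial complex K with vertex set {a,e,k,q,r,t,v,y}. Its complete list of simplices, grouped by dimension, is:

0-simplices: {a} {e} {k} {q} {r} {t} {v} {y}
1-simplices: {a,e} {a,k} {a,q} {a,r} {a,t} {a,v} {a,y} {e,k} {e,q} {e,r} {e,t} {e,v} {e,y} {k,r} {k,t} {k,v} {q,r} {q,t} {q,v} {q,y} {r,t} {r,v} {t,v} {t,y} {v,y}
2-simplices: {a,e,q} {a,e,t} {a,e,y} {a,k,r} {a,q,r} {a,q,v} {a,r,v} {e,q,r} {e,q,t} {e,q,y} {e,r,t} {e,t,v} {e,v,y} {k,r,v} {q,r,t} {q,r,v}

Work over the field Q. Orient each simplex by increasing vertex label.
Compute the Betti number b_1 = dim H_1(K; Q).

b_1=4

n_0=8 n_1=25 n_2=16  [Q]
∂1: piv[ae,ak,aq,ar,at,av,ay] rk=7  ker:ek,eq,er,et,ev,ey,kr,kt,kv,qr,qt,qv,qy,rt,rv,tv,ty,vy
∂2: piv[aeq,aet,aey,akr,aqr,aqv,arv,eqr,eqt,eqy,ert,etv,evy,krv] rk=14  ker:qrt,qrv
b_1=(25−7)−14=4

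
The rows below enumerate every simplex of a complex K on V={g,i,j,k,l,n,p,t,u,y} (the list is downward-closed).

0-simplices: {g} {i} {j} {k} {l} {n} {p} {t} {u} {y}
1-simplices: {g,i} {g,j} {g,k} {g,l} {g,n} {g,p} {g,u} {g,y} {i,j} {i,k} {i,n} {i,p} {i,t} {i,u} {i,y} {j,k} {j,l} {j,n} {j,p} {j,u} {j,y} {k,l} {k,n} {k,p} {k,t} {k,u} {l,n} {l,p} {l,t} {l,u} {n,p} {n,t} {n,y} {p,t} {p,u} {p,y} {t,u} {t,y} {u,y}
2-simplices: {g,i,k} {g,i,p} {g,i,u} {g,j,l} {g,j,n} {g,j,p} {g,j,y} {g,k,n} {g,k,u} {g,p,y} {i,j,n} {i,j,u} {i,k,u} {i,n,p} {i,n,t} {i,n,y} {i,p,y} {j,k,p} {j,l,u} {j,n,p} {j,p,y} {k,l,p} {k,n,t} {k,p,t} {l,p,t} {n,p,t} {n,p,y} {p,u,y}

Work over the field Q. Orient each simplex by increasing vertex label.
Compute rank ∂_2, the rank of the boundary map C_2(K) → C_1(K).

n_0=10 n_1=39 n_2=28  [Q]
∂1: piv[gi,gj,gk,gl,gn,gp,gu,gy,it] rk=9  ker:ij,ik,in,ip,iu,iy,jk,jl,jn,jp,ju,jy,kl,kn,kp,kt,ku,ln,lp,lt,lu,np,nt,ny,pt,pu,py,tu,ty,uy
∂2: piv[gik,gip,giu,gjl,gjn,gjp,gjy,gkn,gku,gpy,ijn,iju,inp,int,iny,ipy,jkp,jlu,jnp,klp,knt,kpt,lpt,npt,puy] rk=25  ker:iku,jpy,npy
rk∂_2=25

rank∂_2=25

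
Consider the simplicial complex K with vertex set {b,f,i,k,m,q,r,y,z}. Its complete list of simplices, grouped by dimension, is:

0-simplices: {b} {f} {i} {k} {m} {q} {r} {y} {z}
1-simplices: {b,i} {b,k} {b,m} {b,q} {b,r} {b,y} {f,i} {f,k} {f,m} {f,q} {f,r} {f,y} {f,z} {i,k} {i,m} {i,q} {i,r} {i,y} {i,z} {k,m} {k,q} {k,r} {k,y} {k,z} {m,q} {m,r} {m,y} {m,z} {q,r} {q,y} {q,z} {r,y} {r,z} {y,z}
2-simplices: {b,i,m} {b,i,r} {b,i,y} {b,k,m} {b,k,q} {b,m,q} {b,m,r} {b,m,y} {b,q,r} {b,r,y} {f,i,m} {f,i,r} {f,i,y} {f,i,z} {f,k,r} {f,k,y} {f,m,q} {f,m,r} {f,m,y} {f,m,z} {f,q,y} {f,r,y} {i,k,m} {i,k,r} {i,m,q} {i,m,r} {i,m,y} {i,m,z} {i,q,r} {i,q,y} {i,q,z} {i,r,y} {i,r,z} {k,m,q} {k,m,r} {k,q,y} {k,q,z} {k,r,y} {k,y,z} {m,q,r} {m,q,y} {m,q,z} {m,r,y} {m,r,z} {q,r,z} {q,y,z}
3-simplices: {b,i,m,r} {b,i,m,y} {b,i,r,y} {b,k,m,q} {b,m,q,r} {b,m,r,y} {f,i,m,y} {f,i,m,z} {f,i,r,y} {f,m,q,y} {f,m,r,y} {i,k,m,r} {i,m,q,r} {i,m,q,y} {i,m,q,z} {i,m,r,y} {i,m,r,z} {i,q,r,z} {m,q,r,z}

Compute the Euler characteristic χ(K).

χ(K)=2

n_0=9 n_1=34 n_2=46 n_3=19
χ=+9−34+46−19=2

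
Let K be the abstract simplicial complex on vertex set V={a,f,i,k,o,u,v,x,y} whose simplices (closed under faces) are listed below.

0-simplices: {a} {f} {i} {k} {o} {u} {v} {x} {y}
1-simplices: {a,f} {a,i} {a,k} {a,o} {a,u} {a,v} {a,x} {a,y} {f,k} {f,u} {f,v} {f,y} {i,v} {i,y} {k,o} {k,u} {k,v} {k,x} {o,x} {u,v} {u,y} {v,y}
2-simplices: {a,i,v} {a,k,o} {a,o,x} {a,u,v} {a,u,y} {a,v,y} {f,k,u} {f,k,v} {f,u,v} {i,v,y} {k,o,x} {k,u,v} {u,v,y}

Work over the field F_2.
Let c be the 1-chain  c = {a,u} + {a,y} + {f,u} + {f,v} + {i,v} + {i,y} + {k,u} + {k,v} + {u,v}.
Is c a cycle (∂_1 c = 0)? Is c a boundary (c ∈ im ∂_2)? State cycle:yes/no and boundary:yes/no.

n_0=9 n_1=22 n_2=13  [Z2]
∂1: piv[af,ai,ak,ao,au,av,ax,ay] rk=8  ker:fk,fu,fv,fy,iv,iy,ko,ku,kv,kx,ox,uv,uy,vy
∂2: piv[aiv,ako,aox,auv,auy,avy,fku,fkv,fuv,ivy,kox] rk=11  ker:kuv,uvy
∂1c = 0
c vs im∂2: reduces to 0 ⇒ boundary

cycle:yes boundary:yes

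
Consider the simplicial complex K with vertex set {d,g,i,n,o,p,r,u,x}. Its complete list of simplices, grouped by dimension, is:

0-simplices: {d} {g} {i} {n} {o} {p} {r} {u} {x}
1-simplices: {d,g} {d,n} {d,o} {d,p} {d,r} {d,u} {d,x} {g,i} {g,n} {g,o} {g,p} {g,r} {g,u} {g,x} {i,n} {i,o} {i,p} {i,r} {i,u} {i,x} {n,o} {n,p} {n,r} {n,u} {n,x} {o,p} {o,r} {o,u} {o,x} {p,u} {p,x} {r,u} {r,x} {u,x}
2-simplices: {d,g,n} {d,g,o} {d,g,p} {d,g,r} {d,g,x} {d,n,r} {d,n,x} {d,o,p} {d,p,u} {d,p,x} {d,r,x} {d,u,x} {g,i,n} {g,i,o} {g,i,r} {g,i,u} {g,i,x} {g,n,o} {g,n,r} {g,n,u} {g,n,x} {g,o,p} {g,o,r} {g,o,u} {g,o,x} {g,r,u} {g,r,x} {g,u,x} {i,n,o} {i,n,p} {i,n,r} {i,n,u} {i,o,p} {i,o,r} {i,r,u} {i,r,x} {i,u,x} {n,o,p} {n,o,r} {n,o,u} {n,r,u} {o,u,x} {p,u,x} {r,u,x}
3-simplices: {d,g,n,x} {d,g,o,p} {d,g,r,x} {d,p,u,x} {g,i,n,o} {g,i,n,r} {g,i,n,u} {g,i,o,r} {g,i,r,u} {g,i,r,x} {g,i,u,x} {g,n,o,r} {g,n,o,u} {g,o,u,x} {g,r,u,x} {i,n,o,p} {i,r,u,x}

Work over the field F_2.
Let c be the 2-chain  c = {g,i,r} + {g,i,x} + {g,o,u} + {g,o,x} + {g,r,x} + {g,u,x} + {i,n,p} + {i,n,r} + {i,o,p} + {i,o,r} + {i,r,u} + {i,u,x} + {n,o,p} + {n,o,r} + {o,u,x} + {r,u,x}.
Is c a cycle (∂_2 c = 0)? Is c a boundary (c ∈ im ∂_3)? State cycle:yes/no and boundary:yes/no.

n_0=9 n_1=34 n_2=44 n_3=17  [Z2]
∂1: piv[dg,dn,do,dp,dr,du,dx,gi] rk=8  ker:gn,go,gp,gr,gu,gx,in,io,ip,ir,iu,ix,no,np,nr,nu,nx,op,or,ou,ox,pu,px,ru,rx,ux
∂2: piv[dgn,dgo,dgp,dgr,dgx,dnr,dnx,dop,dpu,dpx,drx,dux,gin,gio,gir,giu,gix,gno,gnu,gor,gou,gox,gru,gux,inp,iop] rk=26  ker:gnr,gnx,gop,grx,ino,inr,inu,ior,iru,irx,iux,nop,nor,nou,nru,oux,pux,rux
∂3: piv[dgnx,dgop,dgrx,dpux,gino,ginr,ginu,gior,giru,girx,giux,gnor,gnou,goux,grux,inop] rk=16  ker:irux
∂2c = 0
c vs im∂3: reduces to 0 ⇒ boundary

cycle:yes boundary:yes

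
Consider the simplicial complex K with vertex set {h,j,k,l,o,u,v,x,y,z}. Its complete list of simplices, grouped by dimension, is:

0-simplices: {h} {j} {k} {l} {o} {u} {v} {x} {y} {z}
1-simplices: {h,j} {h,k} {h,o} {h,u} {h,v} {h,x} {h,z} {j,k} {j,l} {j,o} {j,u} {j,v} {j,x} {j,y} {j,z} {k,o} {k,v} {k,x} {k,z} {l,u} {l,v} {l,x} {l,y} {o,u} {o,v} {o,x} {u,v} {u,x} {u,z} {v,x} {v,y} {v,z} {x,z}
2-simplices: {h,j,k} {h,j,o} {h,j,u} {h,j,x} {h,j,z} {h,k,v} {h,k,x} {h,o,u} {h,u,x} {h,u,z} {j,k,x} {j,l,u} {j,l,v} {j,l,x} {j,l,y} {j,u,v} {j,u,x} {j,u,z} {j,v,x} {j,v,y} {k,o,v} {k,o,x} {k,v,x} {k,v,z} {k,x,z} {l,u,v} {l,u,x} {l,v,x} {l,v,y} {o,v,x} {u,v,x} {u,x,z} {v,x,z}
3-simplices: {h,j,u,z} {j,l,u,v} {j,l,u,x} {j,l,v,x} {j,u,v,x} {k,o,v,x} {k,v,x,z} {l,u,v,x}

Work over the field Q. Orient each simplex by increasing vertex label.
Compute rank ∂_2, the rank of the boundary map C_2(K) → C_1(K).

n_0=10 n_1=33 n_2=33 n_3=8  [Q]
∂1: piv[hj,hk,ho,hu,hv,hx,hz,jl,jy] rk=9  ker:jk,jo,ju,jv,jx,jz,ko,kv,kx,kz,lu,lv,lx,ly,ou,ov,ox,uv,ux,uz,vx,vy,vz,xz
∂2: piv[hjk,hjo,hju,hjx,hjz,hkv,hkx,hou,hux,huz,jlu,jlv,jlx,jly,juv,jvx,jvy,kov,kox,kvx,kvz,kxz,uxz] rk=23  ker:jkx,jux,juz,luv,lux,lvx,lvy,ovx,uvx,vxz
∂3: piv[hjuz,jluv,jlux,jlvx,juvx,kovx,kvxz] rk=7  ker:luvx
rk∂_2=23

rank∂_2=23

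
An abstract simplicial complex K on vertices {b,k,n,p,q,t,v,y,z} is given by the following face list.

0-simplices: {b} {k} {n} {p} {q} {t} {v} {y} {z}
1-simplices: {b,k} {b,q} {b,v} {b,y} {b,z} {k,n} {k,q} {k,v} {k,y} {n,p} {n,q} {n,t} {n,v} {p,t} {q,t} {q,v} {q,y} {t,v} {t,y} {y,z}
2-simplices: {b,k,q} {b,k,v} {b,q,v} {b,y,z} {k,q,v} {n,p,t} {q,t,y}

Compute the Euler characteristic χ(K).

χ(K)=-4

n_0=9 n_1=20 n_2=7
χ=+9−20+7=-4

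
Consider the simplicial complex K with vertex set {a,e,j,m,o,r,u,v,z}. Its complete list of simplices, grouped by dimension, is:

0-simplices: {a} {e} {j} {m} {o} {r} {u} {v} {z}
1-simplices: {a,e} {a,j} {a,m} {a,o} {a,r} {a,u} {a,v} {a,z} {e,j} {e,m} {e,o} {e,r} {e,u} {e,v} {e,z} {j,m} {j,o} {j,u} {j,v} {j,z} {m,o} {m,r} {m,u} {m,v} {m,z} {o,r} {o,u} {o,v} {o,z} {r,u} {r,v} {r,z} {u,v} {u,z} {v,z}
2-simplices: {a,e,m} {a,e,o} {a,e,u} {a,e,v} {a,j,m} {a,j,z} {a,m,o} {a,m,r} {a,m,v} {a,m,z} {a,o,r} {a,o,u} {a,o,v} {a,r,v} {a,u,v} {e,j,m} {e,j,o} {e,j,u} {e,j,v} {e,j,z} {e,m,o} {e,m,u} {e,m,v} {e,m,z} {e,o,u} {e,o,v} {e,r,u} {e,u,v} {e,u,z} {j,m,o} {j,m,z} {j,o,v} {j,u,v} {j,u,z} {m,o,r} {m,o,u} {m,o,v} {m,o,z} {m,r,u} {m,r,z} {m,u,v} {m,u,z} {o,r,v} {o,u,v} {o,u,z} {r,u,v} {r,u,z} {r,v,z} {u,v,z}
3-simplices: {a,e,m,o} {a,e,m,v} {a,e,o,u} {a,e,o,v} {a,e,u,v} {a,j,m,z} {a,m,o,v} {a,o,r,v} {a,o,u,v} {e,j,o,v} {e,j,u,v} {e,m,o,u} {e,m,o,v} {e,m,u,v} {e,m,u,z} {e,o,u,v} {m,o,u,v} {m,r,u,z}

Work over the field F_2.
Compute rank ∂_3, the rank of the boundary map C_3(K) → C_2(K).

rank∂_3=15

n_0=9 n_1=35 n_2=49 n_3=18  [Z2]
∂1: piv[ae,aj,am,ao,ar,au,av,az] rk=8  ker:ej,em,eo,er,eu,ev,ez,jm,jo,ju,jv,jz,mo,mr,mu,mv,mz,or,ou,ov,oz,ru,rv,rz,uv,uz,vz
∂2: piv[aem,aeo,aeu,aev,ajm,ajz,amo,amr,amv,amz,aor,aou,aov,arv,auv,ejm,ejo,eju,ejv,ejz,emu,eru,euz,moz,mru,mrz,rvz] rk=27  ker:emo,emv,emz,eou,eov,euv,jmo,jmz,jov,juv,juz,mor,mou,mov,muv,muz,orv,ouv,ouz,ruv,ruz,uvz
∂3: piv[aemo,aemv,aeou,aeov,aeuv,ajmz,amov,aorv,aouv,ejov,ejuv,emou,emuv,emuz,mruz] rk=15  ker:emov,eouv,mouv
rk∂_3=15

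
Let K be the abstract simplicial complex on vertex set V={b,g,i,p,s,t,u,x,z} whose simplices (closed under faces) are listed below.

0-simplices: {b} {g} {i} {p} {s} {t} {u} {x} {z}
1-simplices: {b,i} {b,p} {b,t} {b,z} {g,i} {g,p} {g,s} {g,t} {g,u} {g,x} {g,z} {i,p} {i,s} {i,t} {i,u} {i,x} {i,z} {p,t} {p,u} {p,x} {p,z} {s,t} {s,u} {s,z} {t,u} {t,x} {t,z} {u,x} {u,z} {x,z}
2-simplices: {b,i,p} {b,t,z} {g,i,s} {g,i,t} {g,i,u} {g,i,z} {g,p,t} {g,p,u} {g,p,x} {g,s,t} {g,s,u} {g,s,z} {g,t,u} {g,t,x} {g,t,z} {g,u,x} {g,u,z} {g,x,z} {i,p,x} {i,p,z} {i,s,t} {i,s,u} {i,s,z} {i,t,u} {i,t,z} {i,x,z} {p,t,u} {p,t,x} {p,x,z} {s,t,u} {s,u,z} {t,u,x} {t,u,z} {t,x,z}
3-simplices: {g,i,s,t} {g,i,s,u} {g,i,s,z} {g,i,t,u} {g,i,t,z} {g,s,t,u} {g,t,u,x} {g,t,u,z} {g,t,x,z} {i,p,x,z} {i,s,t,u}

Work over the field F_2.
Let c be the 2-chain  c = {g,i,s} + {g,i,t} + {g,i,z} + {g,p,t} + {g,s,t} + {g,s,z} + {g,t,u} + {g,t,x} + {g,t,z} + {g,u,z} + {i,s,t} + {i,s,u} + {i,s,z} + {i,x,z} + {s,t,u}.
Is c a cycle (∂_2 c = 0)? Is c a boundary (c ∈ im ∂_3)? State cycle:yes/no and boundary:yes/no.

cycle:no boundary:no

n_0=9 n_1=30 n_2=34 n_3=11  [Z2]
∂1: piv[bi,bp,bt,bz,gi,gs,gu,gx] rk=8  ker:gp,gt,gz,ip,is,it,iu,ix,iz,pt,pu,px,pz,st,su,sz,tu,tx,tz,ux,uz,xz
∂2: piv[bip,btz,gis,git,giu,giz,gpt,gpu,gpx,gst,gsu,gsz,gtu,gtx,gtz,gux,guz,gxz,ipx,ipz,ixz] rk=21  ker:ist,isu,isz,itu,itz,ptu,ptx,pxz,stu,suz,tux,tuz,txz
∂3: piv[gist,gisu,gisz,gitu,gitz,gstu,gtux,gtuz,gtxz,ipxz] rk=10  ker:istu
∂2c = {g,i} + {g,p} + {g,s} + {g,x} + {i,u} + {i,x} + {i,z} + {p,t} + {s,t} + {t,x} + {t,z} + {u,z} + {x,z}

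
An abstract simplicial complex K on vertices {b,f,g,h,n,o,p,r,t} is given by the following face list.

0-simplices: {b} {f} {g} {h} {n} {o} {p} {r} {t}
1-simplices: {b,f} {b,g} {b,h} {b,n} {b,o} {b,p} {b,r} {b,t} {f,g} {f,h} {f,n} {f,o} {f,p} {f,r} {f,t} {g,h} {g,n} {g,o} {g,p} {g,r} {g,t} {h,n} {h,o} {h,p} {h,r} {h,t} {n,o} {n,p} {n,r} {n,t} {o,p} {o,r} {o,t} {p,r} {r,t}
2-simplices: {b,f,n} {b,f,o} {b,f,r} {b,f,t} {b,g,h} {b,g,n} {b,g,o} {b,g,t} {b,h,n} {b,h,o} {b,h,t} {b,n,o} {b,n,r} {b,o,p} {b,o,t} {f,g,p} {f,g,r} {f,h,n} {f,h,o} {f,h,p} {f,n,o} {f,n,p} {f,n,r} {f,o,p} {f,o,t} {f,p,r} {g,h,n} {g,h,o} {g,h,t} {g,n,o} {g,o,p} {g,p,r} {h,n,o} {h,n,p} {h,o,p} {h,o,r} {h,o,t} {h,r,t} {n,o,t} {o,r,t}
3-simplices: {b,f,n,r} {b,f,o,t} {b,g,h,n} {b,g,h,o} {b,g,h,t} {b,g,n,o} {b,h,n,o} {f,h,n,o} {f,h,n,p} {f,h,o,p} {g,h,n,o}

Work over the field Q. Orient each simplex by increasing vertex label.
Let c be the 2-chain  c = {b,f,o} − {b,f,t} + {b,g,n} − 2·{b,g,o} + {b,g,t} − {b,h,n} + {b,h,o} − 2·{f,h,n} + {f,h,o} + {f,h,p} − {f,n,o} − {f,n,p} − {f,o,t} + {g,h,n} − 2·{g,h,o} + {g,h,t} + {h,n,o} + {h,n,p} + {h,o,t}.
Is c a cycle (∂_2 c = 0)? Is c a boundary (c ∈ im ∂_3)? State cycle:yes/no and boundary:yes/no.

cycle:yes boundary:no

n_0=9 n_1=35 n_2=40 n_3=11  [Q]
∂1: piv[bf,bg,bh,bn,bo,bp,br,bt] rk=8  ker:fg,fh,fn,fo,fp,fr,ft,gh,gn,go,gp,gr,gt,hn,ho,hp,hr,ht,no,np,nr,nt,op,or,ot,pr,rt
∂2: piv[bfn,bfo,bfr,bft,bgh,bgn,bgo,bgt,bhn,bho,bht,bno,bnr,bop,bot,fgp,fgr,fhn,fhp,fnp,fop,fpr,gop,hor,hrt,not] rk=26  ker:fho,fno,fnr,fot,ghn,gho,ght,gno,gpr,hno,hnp,hop,hot,ort
∂3: piv[bfnr,bfot,bghn,bgho,bght,bgno,bhno,fhno,fhnp,fhop] rk=10  ker:ghno
∂2c = 0
c vs im∂3: residual ≠ 0 ⇒ not boundary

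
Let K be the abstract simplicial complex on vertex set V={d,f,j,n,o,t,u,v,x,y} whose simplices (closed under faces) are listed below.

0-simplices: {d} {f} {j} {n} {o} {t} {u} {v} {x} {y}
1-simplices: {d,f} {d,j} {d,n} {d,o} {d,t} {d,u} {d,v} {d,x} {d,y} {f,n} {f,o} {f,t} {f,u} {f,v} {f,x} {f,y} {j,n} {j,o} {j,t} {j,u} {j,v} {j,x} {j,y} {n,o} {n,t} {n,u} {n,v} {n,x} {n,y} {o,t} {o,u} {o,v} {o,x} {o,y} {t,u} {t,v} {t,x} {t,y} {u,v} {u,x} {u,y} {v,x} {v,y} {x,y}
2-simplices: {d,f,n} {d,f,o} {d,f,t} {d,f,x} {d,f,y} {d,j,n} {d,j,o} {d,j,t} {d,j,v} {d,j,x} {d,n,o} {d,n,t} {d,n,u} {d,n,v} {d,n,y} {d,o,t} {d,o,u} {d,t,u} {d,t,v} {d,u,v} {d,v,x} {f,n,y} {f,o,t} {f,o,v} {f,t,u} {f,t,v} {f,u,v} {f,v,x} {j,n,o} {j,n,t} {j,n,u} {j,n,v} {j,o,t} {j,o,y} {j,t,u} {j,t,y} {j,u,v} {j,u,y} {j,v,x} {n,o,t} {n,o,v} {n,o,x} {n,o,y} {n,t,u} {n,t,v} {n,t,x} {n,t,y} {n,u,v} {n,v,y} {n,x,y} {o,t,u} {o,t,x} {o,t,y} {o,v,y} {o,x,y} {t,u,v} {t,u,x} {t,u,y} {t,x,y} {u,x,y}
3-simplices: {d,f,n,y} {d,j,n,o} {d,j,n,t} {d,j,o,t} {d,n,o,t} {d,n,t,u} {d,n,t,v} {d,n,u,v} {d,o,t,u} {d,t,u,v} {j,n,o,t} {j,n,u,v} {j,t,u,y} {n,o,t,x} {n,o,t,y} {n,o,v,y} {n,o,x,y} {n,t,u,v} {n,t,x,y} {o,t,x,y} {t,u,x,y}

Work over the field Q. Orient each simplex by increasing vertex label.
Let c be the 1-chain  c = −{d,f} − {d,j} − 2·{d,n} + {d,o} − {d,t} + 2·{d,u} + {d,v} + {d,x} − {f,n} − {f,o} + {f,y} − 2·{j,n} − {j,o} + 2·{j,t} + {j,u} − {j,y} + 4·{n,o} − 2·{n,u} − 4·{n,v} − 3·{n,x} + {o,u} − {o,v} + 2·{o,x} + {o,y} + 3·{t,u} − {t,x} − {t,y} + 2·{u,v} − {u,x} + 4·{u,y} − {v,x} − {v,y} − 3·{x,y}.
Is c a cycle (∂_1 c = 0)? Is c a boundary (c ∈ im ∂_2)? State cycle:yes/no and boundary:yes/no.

n_0=10 n_1=44 n_2=60 n_3=21  [Q]
∂1: piv[df,dj,dn,do,dt,du,dv,dx,dy] rk=9  ker:fn,fo,ft,fu,fv,fx,fy,jn,jo,jt,ju,jv,jx,jy,no,nt,nu,nv,nx,ny,ot,ou,ov,ox,oy,tu,tv,tx,ty,uv,ux,uy,vx,vy,xy
∂2: piv[dfn,dfo,dft,dfx,dfy,djn,djo,djt,djv,djx,dno,dnt,dnu,dnv,dny,dot,dou,dtu,dtv,duv,dvx,fov,ftu,ftv,jnu,joy,jty,juy,nox,noy,ntx,nvy,nxy,tux] rk=34  ker:fny,fot,fuv,fvx,jno,jnt,jnv,jot,jtu,juv,jvx,not,nov,ntu,ntv,nty,nuv,otu,otx,oty,ovy,oxy,tuv,tuy,txy,uxy
∂3: piv[dfny,djno,djnt,djot,dnot,dntu,dntv,dnuv,dotu,dtuv,jnuv,jtuy,notx,noty,novy,noxy,ntxy,tuxy] rk=18  ker:jnot,ntuv,otxy
∂1c = 0
c vs im∂2: reduces to 0 ⇒ boundary

cycle:yes boundary:yes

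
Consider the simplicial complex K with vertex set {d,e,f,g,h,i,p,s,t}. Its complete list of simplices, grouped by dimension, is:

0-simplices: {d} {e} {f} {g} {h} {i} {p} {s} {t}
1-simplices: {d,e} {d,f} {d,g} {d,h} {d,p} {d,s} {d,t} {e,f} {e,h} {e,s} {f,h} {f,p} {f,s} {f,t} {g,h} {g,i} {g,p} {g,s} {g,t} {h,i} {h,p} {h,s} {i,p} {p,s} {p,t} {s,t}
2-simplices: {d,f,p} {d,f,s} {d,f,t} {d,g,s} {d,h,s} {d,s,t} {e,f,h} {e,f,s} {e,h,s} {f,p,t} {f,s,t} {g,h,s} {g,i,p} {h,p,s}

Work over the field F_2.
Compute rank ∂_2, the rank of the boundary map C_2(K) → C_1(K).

rank∂_2=13

n_0=9 n_1=26 n_2=14  [Z2]
∂1: piv[de,df,dg,dh,dp,ds,dt,gi] rk=8  ker:ef,eh,es,fh,fp,fs,ft,gh,gp,gs,gt,hi,hp,hs,ip,ps,pt,st
∂2: piv[dfp,dfs,dft,dgs,dhs,dst,efh,efs,ehs,fpt,ghs,gip,hps] rk=13  ker:fst
rk∂_2=13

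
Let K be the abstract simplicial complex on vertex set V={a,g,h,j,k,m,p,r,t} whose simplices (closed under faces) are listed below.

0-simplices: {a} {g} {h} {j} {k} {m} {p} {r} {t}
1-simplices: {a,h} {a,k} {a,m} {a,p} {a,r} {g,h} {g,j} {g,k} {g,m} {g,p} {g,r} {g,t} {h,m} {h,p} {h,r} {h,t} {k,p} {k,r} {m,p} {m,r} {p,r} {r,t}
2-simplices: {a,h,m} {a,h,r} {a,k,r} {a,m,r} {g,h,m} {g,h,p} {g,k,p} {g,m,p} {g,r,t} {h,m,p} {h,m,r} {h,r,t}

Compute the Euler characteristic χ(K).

χ(K)=-1

n_0=9 n_1=22 n_2=12
χ=+9−22+12=-1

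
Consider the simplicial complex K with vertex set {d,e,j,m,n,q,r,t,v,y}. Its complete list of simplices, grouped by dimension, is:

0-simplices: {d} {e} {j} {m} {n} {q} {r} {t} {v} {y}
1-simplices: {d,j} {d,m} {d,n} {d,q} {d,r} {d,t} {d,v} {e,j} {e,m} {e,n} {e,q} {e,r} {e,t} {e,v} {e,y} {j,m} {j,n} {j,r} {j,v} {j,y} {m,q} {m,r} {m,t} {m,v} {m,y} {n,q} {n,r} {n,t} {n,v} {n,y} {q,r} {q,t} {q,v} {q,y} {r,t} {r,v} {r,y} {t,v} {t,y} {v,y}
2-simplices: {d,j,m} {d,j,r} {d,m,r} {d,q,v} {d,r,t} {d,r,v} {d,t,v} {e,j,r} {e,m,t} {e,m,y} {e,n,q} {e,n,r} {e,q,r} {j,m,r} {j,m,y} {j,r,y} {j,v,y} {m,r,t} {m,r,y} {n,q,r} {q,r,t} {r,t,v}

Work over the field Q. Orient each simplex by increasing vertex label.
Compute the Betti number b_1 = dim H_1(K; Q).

n_0=10 n_1=40 n_2=22  [Q]
∂1: piv[dj,dm,dn,dq,dr,dt,dv,ej,ey] rk=9  ker:em,en,eq,er,et,ev,jm,jn,jr,jv,jy,mq,mr,mt,mv,my,nq,nr,nt,nv,ny,qr,qt,qv,qy,rt,rv,ry,tv,ty,vy
∂2: piv[djm,djr,dmr,dqv,drt,drv,dtv,ejr,emt,emy,enq,enr,eqr,jmy,jry,jvy,mrt,qrt] rk=18  ker:jmr,mry,nqr,rtv
b_1=(40−9)−18=13

b_1=13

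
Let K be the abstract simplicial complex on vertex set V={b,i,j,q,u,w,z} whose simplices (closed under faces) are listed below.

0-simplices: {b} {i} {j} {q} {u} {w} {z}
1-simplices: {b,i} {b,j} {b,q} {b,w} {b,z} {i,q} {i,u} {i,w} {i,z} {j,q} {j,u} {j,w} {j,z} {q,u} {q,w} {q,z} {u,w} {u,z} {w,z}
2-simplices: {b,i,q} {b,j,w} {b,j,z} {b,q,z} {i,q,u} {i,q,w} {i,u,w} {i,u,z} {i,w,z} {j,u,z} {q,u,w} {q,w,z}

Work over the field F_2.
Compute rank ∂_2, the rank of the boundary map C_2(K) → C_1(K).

n_0=7 n_1=19 n_2=12  [Z2]
∂1: piv[bi,bj,bq,bw,bz,iu] rk=6  ker:iq,iw,iz,jq,ju,jw,jz,qu,qw,qz,uw,uz,wz
∂2: piv[biq,bjw,bjz,bqz,iqu,iqw,iuw,iuz,iwz,juz,qwz] rk=11  ker:quw
rk∂_2=11

rank∂_2=11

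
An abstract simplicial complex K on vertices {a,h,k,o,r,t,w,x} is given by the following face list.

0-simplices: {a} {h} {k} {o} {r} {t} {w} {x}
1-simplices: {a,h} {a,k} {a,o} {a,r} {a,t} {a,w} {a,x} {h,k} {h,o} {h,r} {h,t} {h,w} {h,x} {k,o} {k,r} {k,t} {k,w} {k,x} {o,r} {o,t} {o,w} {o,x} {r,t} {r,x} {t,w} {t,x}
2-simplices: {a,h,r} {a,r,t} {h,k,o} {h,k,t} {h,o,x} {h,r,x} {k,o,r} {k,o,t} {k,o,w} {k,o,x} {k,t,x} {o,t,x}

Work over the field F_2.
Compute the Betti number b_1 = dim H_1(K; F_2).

n_0=8 n_1=26 n_2=12  [Z2]
∂1: piv[ah,ak,ao,ar,at,aw,ax] rk=7  ker:hk,ho,hr,ht,hw,hx,ko,kr,kt,kw,kx,or,ot,ow,ox,rt,rx,tw,tx
∂2: piv[ahr,art,hko,hkt,hox,hrx,kor,kot,kow,kox,ktx] rk=11  ker:otx
b_1=(26−7)−11=8

b_1=8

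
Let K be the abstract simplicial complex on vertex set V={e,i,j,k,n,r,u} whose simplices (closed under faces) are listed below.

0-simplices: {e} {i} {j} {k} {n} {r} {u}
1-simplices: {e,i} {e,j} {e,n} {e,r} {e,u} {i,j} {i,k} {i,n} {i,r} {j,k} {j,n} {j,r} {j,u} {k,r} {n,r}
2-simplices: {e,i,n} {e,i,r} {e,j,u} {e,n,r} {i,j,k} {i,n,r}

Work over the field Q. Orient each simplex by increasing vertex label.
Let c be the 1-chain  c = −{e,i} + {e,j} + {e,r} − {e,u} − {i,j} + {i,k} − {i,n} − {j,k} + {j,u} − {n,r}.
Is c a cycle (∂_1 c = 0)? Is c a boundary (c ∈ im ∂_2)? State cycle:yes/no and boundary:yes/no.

cycle:yes boundary:yes

n_0=7 n_1=15 n_2=6  [Q]
∂1: piv[ei,ej,en,er,eu,ik] rk=6  ker:ij,in,ir,jk,jn,jr,ju,kr,nr
∂2: piv[ein,eir,eju,enr,ijk] rk=5  ker:inr
∂1c = 0
c vs im∂2: reduces to 0 ⇒ boundary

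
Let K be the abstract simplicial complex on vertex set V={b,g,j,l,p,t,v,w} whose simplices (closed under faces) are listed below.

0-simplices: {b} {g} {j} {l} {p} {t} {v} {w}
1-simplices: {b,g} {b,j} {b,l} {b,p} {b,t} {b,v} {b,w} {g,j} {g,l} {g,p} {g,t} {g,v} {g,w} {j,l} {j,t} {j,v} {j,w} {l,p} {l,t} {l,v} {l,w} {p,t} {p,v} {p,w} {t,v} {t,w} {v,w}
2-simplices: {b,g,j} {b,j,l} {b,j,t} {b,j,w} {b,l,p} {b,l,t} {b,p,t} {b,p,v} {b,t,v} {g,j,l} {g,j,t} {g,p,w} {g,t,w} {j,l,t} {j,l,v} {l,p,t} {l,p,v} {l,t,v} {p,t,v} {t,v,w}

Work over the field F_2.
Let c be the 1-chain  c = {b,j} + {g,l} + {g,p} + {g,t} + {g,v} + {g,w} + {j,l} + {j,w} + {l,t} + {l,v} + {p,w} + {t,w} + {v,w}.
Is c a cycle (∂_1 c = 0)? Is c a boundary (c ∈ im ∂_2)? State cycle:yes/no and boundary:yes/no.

cycle:no boundary:no

n_0=8 n_1=27 n_2=20  [Z2]
∂1: piv[bg,bj,bl,bp,bt,bv,bw] rk=7  ker:gj,gl,gp,gt,gv,gw,jl,jt,jv,jw,lp,lt,lv,lw,pt,pv,pw,tv,tw,vw
∂2: piv[bgj,bjl,bjt,bjw,blp,blt,bpt,bpv,btv,gjl,gjt,gpw,gtw,jlv,lpv,tvw] rk=16  ker:jlt,lpt,ltv,ptv
∂1c = {b} + {g} + {j} + {t} + {v} + {w}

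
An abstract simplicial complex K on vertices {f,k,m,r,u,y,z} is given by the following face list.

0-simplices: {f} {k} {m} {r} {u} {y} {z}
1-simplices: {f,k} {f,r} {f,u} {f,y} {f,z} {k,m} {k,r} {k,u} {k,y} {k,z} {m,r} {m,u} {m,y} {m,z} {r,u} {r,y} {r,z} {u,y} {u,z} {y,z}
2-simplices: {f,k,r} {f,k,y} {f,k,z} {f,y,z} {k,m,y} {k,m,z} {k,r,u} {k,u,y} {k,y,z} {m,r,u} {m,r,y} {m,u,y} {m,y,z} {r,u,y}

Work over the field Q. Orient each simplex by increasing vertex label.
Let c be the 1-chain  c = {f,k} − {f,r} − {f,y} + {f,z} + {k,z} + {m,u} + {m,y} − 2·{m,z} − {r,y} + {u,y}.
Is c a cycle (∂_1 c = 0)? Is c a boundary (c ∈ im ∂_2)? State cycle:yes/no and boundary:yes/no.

cycle:yes boundary:yes

n_0=7 n_1=20 n_2=14  [Q]
∂1: piv[fk,fr,fu,fy,fz,km] rk=6  ker:kr,ku,ky,kz,mr,mu,my,mz,ru,ry,rz,uy,uz,yz
∂2: piv[fkr,fky,fkz,fyz,kmy,kmz,kru,kuy,mru,mry,muy] rk=11  ker:kyz,myz,ruy
∂1c = 0
c vs im∂2: reduces to 0 ⇒ boundary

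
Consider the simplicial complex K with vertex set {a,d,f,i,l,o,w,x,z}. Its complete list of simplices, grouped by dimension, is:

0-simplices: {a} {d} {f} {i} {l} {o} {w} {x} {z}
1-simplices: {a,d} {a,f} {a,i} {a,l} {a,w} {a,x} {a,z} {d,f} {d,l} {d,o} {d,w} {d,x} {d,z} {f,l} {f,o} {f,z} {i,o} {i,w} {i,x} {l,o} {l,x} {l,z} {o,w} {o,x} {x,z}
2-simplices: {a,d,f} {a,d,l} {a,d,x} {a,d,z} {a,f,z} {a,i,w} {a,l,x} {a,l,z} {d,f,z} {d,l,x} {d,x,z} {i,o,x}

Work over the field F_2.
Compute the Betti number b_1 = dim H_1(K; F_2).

n_0=9 n_1=25 n_2=12  [Z2]
∂1: piv[ad,af,ai,al,aw,ax,az,do] rk=8  ker:df,dl,dw,dx,dz,fl,fo,fz,io,iw,ix,lo,lx,lz,ow,ox,xz
∂2: piv[adf,adl,adx,adz,afz,aiw,alx,alz,dxz,iox] rk=10  ker:dfz,dlx
b_1=(25−8)−10=7

b_1=7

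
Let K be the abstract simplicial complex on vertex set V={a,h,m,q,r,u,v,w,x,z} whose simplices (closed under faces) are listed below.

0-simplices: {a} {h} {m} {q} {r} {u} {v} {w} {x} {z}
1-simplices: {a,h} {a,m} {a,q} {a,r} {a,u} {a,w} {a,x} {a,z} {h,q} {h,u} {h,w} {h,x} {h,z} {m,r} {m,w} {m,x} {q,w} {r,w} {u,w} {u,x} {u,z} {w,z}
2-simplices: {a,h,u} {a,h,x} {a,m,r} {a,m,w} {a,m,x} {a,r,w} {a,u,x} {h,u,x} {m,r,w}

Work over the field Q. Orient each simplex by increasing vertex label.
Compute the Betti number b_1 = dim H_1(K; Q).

n_0=10 n_1=22 n_2=9  [Q]
∂1: piv[ah,am,aq,ar,au,aw,ax,az] rk=8  ker:hq,hu,hw,hx,hz,mr,mw,mx,qw,rw,uw,ux,uz,wz
∂2: piv[ahu,ahx,amr,amw,amx,arw,aux] rk=7  ker:hux,mrw
b_1=(22−8)−7=7

b_1=7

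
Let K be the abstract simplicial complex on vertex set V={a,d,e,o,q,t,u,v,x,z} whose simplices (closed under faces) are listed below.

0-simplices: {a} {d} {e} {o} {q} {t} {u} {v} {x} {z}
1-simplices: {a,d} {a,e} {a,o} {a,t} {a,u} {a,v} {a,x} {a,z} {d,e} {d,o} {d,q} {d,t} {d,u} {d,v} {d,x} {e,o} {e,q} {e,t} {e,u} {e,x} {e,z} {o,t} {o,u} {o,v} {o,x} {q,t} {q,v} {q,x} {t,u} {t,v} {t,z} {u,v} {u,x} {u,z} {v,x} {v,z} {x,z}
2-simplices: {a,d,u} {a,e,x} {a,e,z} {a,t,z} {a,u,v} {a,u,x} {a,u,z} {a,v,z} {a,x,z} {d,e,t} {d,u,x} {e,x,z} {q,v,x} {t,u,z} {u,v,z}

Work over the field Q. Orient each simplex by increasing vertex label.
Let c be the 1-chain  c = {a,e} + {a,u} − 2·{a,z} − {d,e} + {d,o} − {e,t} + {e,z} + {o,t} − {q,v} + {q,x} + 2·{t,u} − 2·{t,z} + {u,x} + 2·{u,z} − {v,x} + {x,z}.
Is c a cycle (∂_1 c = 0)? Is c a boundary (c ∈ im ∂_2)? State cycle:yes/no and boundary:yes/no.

n_0=10 n_1=37 n_2=15  [Q]
∂1: piv[ad,ae,ao,at,au,av,ax,az,dq] rk=9  ker:de,do,dt,du,dv,dx,eo,eq,et,eu,ex,ez,ot,ou,ov,ox,qt,qv,qx,tu,tv,tz,uv,ux,uz,vx,vz,xz
∂2: piv[adu,aex,aez,atz,auv,aux,auz,avz,axz,det,dux,qvx,tuz] rk=13  ker:exz,uvz
∂1c = 0
c vs im∂2: residual ≠ 0 ⇒ not boundary

cycle:yes boundary:no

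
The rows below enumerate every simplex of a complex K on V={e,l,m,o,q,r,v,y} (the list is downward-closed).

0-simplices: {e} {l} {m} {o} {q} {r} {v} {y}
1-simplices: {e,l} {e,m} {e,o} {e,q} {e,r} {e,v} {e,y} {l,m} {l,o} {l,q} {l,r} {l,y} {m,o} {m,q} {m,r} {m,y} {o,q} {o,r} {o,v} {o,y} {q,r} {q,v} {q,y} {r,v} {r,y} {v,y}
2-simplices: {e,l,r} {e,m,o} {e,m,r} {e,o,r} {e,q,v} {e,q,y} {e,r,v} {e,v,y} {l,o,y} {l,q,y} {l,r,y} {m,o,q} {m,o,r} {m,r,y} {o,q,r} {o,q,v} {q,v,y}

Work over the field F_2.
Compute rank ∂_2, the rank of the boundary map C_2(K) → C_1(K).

n_0=8 n_1=26 n_2=17  [Z2]
∂1: piv[el,em,eo,eq,er,ev,ey] rk=7  ker:lm,lo,lq,lr,ly,mo,mq,mr,my,oq,or,ov,oy,qr,qv,qy,rv,ry,vy
∂2: piv[elr,emo,emr,eor,eqv,eqy,erv,evy,loy,lqy,lry,moq,mry,oqr,oqv] rk=15  ker:mor,qvy
rk∂_2=15

rank∂_2=15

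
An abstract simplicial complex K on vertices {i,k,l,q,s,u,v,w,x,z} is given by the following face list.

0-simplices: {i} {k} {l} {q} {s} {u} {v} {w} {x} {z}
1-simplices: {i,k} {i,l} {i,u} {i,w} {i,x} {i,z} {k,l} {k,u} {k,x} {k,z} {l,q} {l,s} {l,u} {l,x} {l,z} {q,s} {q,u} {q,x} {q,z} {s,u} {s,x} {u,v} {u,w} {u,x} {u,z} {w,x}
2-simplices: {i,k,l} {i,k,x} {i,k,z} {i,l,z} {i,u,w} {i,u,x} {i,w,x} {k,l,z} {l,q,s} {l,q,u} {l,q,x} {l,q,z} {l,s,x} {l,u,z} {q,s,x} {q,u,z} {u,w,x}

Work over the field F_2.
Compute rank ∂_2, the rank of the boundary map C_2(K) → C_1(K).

rank∂_2=13

n_0=10 n_1=26 n_2=17  [Z2]
∂1: piv[ik,il,iu,iw,ix,iz,lq,ls,uv] rk=9  ker:kl,ku,kx,kz,lu,lx,lz,qs,qu,qx,qz,su,sx,uw,ux,uz,wx
∂2: piv[ikl,ikx,ikz,ilz,iuw,iux,iwx,lqs,lqu,lqx,lqz,lsx,luz] rk=13  ker:klz,qsx,quz,uwx
rk∂_2=13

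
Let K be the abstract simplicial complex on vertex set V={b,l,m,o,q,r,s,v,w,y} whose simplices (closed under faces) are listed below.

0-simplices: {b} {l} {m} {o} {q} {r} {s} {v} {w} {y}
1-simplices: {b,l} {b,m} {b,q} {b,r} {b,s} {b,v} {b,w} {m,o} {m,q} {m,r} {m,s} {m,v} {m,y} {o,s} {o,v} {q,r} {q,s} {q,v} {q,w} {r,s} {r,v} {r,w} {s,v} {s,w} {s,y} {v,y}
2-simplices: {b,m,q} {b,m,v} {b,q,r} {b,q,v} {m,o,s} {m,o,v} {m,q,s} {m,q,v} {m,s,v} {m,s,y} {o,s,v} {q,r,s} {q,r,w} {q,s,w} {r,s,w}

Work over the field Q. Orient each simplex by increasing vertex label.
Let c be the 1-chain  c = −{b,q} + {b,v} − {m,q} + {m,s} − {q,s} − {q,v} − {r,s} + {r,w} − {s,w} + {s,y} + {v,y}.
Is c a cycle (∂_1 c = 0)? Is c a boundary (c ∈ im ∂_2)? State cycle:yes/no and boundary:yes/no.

n_0=10 n_1=26 n_2=15  [Q]
∂1: piv[bl,bm,bq,br,bs,bv,bw,mo,my] rk=9  ker:mq,mr,ms,mv,os,ov,qr,qs,qv,qw,rs,rv,rw,sv,sw,sy,vy
∂2: piv[bmq,bmv,bqr,bqv,mos,mov,mqs,msv,msy,qrs,qrw,qsw] rk=12  ker:mqv,osv,rsw
∂1c = −{s} − {v} + 2·{y}

cycle:no boundary:no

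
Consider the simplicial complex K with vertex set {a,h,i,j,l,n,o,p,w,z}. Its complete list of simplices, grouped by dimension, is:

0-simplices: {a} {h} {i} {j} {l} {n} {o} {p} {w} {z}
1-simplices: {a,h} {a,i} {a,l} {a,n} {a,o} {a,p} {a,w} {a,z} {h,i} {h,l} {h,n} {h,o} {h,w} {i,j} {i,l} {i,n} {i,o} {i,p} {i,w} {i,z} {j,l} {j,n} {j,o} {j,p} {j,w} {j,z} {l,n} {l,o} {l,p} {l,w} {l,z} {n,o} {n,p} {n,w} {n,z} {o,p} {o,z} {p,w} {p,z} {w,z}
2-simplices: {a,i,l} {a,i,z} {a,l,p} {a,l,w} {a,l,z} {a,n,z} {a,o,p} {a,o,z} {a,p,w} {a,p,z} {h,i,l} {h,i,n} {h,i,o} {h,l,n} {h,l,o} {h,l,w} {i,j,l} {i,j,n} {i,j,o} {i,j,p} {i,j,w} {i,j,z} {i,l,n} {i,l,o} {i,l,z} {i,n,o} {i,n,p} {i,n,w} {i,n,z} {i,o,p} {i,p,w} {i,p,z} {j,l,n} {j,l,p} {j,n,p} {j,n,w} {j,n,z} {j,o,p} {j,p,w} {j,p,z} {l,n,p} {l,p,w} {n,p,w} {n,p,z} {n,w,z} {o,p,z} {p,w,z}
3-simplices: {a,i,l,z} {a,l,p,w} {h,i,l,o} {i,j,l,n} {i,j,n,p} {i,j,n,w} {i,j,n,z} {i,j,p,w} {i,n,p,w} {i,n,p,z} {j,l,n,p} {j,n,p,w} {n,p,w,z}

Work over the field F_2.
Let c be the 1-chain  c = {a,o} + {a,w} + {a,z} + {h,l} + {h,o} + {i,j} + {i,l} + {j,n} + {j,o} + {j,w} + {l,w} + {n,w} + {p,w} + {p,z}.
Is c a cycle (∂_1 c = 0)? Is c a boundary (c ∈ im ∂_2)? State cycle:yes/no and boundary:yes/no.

n_0=10 n_1=40 n_2=47 n_3=13  [Z2]
∂1: piv[ah,ai,al,an,ao,ap,aw,az,ij] rk=9  ker:hi,hl,hn,ho,hw,il,in,io,ip,iw,iz,jl,jn,jo,jp,jw,jz,ln,lo,lp,lw,lz,no,np,nw,nz,op,oz,pw,pz,wz
∂2: piv[ail,aiz,alp,alw,alz,anz,aop,aoz,apw,apz,hil,hin,hio,hln,hlo,hlw,ijl,ijn,ijo,ijp,ijw,ijz,ino,inp,inw,inz,iop,ipw,ipz,nwz] rk=30  ker:iln,ilo,ilz,jln,jlp,jnp,jnw,jnz,jop,jpw,jpz,lnp,lpw,npw,npz,opz,pwz
∂3: piv[ailz,alpw,hilo,ijln,ijnp,ijnw,ijnz,ijpw,inpw,inpz,jlnp,npwz] rk=12  ker:jnpw
∂1c = {a} + {l} + {o} + {w}

cycle:no boundary:no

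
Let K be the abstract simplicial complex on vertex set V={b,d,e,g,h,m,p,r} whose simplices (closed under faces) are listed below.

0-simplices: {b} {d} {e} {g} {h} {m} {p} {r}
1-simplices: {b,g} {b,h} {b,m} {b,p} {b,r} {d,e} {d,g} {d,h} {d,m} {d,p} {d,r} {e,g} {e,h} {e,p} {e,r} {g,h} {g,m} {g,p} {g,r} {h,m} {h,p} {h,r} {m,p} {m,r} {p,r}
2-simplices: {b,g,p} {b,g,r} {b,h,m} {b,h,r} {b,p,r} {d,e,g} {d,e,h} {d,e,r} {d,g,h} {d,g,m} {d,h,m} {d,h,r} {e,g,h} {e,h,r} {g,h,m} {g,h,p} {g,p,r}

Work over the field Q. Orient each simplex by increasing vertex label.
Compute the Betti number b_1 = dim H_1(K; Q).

n_0=8 n_1=25 n_2=17  [Q]
∂1: piv[bg,bh,bm,bp,br,de,dg] rk=7  ker:dh,dm,dp,dr,eg,eh,ep,er,gh,gm,gp,gr,hm,hp,hr,mp,mr,pr
∂2: piv[bgp,bgr,bhm,bhr,bpr,deg,deh,der,dgh,dgm,dhm,dhr,ghp] rk=13  ker:egh,ehr,ghm,gpr
b_1=(25−7)−13=5

b_1=5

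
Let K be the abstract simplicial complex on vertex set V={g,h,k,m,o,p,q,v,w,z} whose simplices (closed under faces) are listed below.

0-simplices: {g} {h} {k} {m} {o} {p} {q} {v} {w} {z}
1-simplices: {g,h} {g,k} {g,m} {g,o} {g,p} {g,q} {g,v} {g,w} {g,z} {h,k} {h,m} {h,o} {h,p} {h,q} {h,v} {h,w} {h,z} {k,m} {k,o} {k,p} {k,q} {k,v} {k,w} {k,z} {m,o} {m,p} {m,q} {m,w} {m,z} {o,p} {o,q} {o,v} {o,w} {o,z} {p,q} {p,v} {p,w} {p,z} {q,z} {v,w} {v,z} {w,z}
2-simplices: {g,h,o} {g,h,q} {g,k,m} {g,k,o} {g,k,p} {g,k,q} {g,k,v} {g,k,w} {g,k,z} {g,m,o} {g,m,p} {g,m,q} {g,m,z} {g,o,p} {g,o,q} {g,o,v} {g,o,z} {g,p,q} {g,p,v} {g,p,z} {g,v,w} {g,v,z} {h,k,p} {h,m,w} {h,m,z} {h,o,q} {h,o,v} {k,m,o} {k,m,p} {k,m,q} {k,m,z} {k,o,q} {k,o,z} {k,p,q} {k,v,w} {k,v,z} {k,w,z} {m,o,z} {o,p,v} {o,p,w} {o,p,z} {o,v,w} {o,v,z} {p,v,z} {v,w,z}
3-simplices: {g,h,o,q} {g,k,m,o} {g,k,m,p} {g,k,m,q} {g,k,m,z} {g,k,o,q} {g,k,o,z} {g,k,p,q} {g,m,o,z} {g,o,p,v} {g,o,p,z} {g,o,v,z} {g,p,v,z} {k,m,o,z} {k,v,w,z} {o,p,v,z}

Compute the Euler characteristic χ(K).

n_0=10 n_1=42 n_2=45 n_3=16
χ=+10−42+45−16=-3

χ(K)=-3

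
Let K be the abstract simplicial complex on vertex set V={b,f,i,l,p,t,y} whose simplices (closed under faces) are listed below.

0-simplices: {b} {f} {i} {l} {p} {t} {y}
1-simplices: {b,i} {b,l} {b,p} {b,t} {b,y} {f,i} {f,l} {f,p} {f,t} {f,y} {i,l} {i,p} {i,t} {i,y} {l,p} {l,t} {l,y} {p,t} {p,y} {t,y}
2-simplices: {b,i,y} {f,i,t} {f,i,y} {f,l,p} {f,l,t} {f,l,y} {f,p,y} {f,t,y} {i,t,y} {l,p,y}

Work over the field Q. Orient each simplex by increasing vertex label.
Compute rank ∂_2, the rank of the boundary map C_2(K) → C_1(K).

rank∂_2=8

n_0=7 n_1=20 n_2=10  [Q]
∂1: piv[bi,bl,bp,bt,by,fi] rk=6  ker:fl,fp,ft,fy,il,ip,it,iy,lp,lt,ly,pt,py,ty
∂2: piv[biy,fit,fiy,flp,flt,fly,fpy,fty] rk=8  ker:ity,lpy
rk∂_2=8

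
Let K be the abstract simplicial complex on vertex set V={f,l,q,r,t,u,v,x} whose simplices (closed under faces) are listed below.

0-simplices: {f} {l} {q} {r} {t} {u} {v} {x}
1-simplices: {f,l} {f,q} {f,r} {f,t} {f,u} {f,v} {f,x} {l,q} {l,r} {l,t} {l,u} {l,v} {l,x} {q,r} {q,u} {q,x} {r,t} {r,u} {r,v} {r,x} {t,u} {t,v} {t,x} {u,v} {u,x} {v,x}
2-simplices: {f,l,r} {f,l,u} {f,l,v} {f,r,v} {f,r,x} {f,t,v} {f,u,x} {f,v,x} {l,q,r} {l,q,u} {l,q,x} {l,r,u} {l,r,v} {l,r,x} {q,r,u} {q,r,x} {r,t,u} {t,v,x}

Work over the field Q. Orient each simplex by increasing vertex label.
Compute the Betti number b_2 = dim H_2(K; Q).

n_0=8 n_1=26 n_2=18  [Q]
∂1: piv[fl,fq,fr,ft,fu,fv,fx] rk=7  ker:lq,lr,lt,lu,lv,lx,qr,qu,qx,rt,ru,rv,rx,tu,tv,tx,uv,ux,vx
∂2: piv[flr,flu,flv,frv,frx,ftv,fux,fvx,lqr,lqu,lqx,lru,lrx,rtu,tvx] rk=15  ker:lrv,qru,qrx
b_2=(18−15)−0=3

b_2=3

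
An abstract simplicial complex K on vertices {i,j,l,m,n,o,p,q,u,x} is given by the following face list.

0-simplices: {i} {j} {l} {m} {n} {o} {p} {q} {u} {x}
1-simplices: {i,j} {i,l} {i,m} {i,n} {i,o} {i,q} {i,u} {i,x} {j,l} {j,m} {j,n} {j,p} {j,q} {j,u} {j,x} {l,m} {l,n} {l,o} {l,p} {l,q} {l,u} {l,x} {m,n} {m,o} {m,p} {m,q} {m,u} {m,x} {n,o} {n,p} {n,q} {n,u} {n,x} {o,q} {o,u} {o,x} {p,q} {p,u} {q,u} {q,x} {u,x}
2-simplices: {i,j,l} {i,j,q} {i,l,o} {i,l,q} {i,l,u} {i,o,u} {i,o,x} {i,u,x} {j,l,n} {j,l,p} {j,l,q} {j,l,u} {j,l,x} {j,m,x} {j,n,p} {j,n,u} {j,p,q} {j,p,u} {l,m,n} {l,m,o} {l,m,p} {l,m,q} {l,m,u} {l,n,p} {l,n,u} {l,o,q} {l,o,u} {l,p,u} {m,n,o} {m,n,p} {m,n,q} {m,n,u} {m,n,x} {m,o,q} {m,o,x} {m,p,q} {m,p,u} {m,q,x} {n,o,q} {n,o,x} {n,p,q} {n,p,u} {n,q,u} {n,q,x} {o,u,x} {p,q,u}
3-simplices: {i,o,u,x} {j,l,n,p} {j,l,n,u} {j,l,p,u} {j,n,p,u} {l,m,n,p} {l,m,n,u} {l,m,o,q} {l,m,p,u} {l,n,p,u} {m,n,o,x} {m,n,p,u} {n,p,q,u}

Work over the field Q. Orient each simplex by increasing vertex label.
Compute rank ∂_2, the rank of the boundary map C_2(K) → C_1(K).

n_0=10 n_1=41 n_2=46 n_3=13  [Q]
∂1: piv[ij,il,im,in,io,iq,iu,ix,jp] rk=9  ker:jl,jm,jn,jq,ju,jx,lm,ln,lo,lp,lq,lu,lx,mn,mo,mp,mq,mu,mx,no,np,nq,nu,nx,oq,ou,ox,pq,pu,qu,qx,ux
∂2: piv[ijl,ijq,ilo,ilq,ilu,iou,iox,iux,jln,jlp,jlu,jlx,jmx,jnp,jnu,jpq,jpu,lmn,lmo,lmp,lmq,lmu,loq,mno,mnq,mnx,mox,mqx,nqu] rk=29  ker:jlq,lnp,lnu,lou,lpu,mnp,mnu,moq,mpq,mpu,noq,nox,npq,npu,nqx,oux,pqu
∂3: piv[ioux,jlnp,jlnu,jlpu,jnpu,lmnp,lmnu,lmoq,lmpu,mnox,npqu] rk=11  ker:lnpu,mnpu
rk∂_2=29

rank∂_2=29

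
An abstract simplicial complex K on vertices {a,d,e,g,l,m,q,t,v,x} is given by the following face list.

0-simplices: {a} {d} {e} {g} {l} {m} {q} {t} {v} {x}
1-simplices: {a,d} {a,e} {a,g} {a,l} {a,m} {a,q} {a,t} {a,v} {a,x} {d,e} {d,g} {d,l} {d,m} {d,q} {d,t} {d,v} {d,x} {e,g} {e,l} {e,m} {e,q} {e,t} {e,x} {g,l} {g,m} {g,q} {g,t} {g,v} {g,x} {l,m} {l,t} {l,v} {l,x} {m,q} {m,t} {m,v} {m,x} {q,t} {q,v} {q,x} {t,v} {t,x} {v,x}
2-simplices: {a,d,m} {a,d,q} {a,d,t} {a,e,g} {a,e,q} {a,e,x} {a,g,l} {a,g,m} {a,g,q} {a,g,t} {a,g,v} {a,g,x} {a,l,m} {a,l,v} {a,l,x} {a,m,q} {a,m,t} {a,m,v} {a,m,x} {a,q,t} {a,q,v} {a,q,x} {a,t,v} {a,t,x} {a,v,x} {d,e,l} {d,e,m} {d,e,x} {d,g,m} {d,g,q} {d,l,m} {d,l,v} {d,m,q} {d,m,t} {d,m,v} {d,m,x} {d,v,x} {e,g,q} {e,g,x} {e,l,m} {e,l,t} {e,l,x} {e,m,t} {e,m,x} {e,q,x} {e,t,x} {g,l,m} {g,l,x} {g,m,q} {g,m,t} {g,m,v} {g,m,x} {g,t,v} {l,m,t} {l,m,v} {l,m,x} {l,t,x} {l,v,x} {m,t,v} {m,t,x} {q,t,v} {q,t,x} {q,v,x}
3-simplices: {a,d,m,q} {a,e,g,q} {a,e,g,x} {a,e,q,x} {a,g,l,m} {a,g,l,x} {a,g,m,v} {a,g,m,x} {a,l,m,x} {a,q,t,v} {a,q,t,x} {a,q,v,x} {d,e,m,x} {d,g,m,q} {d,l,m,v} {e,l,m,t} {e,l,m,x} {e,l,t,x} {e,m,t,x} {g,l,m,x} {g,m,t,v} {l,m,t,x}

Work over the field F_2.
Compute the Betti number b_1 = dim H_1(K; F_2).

n_0=10 n_1=43 n_2=63 n_3=22  [Z2]
∂1: piv[ad,ae,ag,al,am,aq,at,av,ax] rk=9  ker:de,dg,dl,dm,dq,dt,dv,dx,eg,el,em,eq,et,ex,gl,gm,gq,gt,gv,gx,lm,lt,lv,lx,mq,mt,mv,mx,qt,qv,qx,tv,tx,vx
∂2: piv[adm,adq,adt,aeg,aeq,aex,agl,agm,agq,agt,agv,agx,alm,alv,alx,amq,amt,amv,amx,aqt,aqv,aqx,atv,atx,avx,del,dem,dex,dgm,dlm,dlv,dmx,elt,emt] rk=34  ker:dgq,dmq,dmt,dmv,dvx,egq,egx,elm,elx,emx,eqx,etx,glm,glx,gmq,gmt,gmv,gmx,gtv,lmt,lmv,lmx,ltx,lvx,mtv,mtx,qtv,qtx,qvx
∂3: piv[admq,aegq,aegx,aeqx,aglm,aglx,agmv,agmx,almx,aqtv,aqtx,aqvx,demx,dgmq,dlmv,elmt,elmx,eltx,emtx,gmtv] rk=20  ker:glmx,lmtx
b_1=(43−9)−34=0

b_1=0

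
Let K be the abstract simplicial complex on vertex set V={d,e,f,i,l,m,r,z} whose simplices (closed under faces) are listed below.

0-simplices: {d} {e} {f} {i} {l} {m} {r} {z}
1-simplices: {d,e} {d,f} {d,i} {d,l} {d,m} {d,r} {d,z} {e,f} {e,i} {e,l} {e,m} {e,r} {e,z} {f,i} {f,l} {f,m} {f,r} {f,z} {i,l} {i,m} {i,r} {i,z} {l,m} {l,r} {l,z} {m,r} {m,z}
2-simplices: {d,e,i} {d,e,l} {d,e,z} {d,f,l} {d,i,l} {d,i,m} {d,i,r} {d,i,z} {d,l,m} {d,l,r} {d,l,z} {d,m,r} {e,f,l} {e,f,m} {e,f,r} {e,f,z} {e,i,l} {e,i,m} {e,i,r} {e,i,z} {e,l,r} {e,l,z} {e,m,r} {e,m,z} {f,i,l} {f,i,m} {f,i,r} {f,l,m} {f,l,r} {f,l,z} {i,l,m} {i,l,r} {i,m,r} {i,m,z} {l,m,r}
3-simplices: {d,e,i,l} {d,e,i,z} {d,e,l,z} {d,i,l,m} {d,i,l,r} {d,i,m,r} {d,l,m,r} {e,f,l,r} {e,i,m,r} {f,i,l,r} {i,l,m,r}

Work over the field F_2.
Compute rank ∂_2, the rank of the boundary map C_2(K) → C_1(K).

rank∂_2=20

n_0=8 n_1=27 n_2=35 n_3=11  [Z2]
∂1: piv[de,df,di,dl,dm,dr,dz] rk=7  ker:ef,ei,el,em,er,ez,fi,fl,fm,fr,fz,il,im,ir,iz,lm,lr,lz,mr,mz
∂2: piv[dei,del,dez,dfl,dil,dim,dir,diz,dlm,dlr,dlz,dmr,efl,efm,efr,efz,eim,eir,emz,fil] rk=20  ker:eil,eiz,elr,elz,emr,fim,fir,flm,flr,flz,ilm,ilr,imr,imz,lmr
∂3: piv[deil,deiz,delz,dilm,dilr,dimr,dlmr,eflr,eimr,filr] rk=10  ker:ilmr
rk∂_2=20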